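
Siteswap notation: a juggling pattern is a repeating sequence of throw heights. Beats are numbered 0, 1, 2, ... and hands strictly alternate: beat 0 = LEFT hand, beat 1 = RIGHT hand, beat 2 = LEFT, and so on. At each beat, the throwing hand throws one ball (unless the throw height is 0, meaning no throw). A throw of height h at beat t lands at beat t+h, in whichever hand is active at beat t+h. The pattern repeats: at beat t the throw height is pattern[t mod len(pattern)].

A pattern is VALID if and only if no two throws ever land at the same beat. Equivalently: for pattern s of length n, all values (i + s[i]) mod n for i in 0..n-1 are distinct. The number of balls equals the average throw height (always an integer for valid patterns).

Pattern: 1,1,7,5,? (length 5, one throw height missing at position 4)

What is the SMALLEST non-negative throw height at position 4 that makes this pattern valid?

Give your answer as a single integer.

Answer: 1

Derivation:
i=0: (0 + 1) mod 5 = 1
i=1: (1 + 1) mod 5 = 2
i=2: (2 + 7) mod 5 = 4
i=3: (3 + 5) mod 5 = 3
i=4: s[i]=? (unknown)
Known residues: [1, 2, 3, 4]; need a permutation of 0..4, so missing residue r = 0
Need (4 + s) mod 5 = 0; smallest s = (0 - 4) mod 5 = 1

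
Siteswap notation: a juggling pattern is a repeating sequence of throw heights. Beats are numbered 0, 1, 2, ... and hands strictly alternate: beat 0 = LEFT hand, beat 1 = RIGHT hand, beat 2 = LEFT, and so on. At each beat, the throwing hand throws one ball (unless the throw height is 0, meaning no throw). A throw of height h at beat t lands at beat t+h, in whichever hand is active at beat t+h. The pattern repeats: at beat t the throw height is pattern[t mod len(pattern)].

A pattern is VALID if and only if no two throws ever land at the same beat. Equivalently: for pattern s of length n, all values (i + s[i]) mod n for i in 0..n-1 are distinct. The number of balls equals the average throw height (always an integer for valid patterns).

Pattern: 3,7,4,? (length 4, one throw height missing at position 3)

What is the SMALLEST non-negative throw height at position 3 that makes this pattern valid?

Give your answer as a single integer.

Answer: 2

Derivation:
i=0: (0 + 3) mod 4 = 3
i=1: (1 + 7) mod 4 = 0
i=2: (2 + 4) mod 4 = 2
i=3: s[i]=? (unknown)
Known residues: [0, 2, 3]; need a permutation of 0..3, so missing residue r = 1
Need (3 + s) mod 4 = 1; smallest s = (1 - 3) mod 4 = 2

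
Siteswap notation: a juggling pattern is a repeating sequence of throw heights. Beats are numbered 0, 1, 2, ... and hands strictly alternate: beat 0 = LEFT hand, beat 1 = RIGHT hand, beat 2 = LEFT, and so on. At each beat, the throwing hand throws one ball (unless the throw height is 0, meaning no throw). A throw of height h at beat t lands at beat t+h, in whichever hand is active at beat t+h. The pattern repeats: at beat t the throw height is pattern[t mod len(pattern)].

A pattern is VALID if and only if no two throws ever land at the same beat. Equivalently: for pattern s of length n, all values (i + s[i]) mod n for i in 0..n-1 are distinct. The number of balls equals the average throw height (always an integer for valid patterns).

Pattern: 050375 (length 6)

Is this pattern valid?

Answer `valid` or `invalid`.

Answer: invalid

Derivation:
i=0: (i + s[i]) mod n = (0 + 0) mod 6 = 0
i=1: (i + s[i]) mod n = (1 + 5) mod 6 = 0
i=2: (i + s[i]) mod n = (2 + 0) mod 6 = 2
i=3: (i + s[i]) mod n = (3 + 3) mod 6 = 0
i=4: (i + s[i]) mod n = (4 + 7) mod 6 = 5
i=5: (i + s[i]) mod n = (5 + 5) mod 6 = 4
Residues: [0, 0, 2, 0, 5, 4], distinct: False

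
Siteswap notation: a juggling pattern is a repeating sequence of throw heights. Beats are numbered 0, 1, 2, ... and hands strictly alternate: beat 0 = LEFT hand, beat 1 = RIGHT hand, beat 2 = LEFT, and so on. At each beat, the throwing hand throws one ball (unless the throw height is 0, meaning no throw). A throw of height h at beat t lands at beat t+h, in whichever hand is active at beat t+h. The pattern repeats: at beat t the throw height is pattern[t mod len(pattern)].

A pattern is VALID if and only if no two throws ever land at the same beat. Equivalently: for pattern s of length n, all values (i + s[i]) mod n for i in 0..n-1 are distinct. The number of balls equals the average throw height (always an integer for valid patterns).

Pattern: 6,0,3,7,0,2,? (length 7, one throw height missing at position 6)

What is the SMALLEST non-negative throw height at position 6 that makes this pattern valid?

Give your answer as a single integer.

Answer: 3

Derivation:
i=0: (0 + 6) mod 7 = 6
i=1: (1 + 0) mod 7 = 1
i=2: (2 + 3) mod 7 = 5
i=3: (3 + 7) mod 7 = 3
i=4: (4 + 0) mod 7 = 4
i=5: (5 + 2) mod 7 = 0
i=6: s[i]=? (unknown)
Known residues: [0, 1, 3, 4, 5, 6]; need a permutation of 0..6, so missing residue r = 2
Need (6 + s) mod 7 = 2; smallest s = (2 - 6) mod 7 = 3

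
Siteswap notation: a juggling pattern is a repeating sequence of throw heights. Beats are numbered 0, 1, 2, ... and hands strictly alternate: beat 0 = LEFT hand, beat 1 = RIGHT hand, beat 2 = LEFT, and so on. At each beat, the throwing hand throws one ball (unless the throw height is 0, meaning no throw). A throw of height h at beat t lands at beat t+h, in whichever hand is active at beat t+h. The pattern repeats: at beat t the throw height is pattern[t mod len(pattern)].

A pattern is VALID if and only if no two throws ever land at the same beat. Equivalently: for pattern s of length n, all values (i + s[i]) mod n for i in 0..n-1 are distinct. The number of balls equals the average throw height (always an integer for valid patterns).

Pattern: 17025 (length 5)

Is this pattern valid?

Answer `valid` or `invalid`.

Answer: valid

Derivation:
i=0: (i + s[i]) mod n = (0 + 1) mod 5 = 1
i=1: (i + s[i]) mod n = (1 + 7) mod 5 = 3
i=2: (i + s[i]) mod n = (2 + 0) mod 5 = 2
i=3: (i + s[i]) mod n = (3 + 2) mod 5 = 0
i=4: (i + s[i]) mod n = (4 + 5) mod 5 = 4
Residues: [1, 3, 2, 0, 4], distinct: True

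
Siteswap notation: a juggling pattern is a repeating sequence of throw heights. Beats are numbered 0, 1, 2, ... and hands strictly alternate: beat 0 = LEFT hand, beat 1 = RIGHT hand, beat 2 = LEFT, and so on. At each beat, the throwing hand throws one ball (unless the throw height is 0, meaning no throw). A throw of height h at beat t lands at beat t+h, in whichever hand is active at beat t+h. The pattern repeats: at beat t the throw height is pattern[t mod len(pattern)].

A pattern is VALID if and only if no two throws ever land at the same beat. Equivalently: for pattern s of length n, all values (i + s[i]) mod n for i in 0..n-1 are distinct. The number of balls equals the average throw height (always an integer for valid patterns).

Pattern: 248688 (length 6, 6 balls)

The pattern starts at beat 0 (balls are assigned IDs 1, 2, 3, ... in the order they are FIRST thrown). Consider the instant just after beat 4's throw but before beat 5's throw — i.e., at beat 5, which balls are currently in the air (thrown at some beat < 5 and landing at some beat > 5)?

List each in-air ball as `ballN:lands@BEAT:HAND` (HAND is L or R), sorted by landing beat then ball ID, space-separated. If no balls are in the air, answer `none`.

Answer: ball3:lands@9:R ball1:lands@10:L ball4:lands@12:L

Derivation:
Beat 0 (L): throw ball1 h=2 -> lands@2:L; in-air after throw: [b1@2:L]
Beat 1 (R): throw ball2 h=4 -> lands@5:R; in-air after throw: [b1@2:L b2@5:R]
Beat 2 (L): throw ball1 h=8 -> lands@10:L; in-air after throw: [b2@5:R b1@10:L]
Beat 3 (R): throw ball3 h=6 -> lands@9:R; in-air after throw: [b2@5:R b3@9:R b1@10:L]
Beat 4 (L): throw ball4 h=8 -> lands@12:L; in-air after throw: [b2@5:R b3@9:R b1@10:L b4@12:L]
Beat 5 (R): throw ball2 h=8 -> lands@13:R; in-air after throw: [b3@9:R b1@10:L b4@12:L b2@13:R]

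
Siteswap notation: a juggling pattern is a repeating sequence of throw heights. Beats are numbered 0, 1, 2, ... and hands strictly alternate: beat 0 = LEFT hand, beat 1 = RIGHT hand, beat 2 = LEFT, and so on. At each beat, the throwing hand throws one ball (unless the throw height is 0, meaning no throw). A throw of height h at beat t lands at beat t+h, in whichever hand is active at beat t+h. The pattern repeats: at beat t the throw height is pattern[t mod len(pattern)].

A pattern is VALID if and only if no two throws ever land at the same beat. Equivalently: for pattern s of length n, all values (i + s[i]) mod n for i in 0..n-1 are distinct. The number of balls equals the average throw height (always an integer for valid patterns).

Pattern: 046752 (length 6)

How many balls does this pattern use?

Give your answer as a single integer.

Pattern = [0, 4, 6, 7, 5, 2], length n = 6
  position 0: throw height = 0, running sum = 0
  position 1: throw height = 4, running sum = 4
  position 2: throw height = 6, running sum = 10
  position 3: throw height = 7, running sum = 17
  position 4: throw height = 5, running sum = 22
  position 5: throw height = 2, running sum = 24
Total sum = 24; balls = sum / n = 24 / 6 = 4

Answer: 4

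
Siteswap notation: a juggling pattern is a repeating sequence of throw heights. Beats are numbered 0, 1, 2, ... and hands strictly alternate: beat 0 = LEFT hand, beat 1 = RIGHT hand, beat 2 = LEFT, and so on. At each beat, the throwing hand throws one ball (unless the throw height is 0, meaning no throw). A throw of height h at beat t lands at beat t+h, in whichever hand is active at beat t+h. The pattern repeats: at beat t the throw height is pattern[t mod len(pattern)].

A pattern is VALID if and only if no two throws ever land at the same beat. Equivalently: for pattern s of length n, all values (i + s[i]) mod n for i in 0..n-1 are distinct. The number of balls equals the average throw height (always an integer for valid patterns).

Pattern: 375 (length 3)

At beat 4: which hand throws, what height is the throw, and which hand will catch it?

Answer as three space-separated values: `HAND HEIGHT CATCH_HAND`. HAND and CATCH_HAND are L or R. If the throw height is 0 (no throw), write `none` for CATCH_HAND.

Beat 4: 4 mod 2 = 0, so hand = L
Throw height = pattern[4 mod 3] = pattern[1] = 7
Lands at beat 4+7=11, 11 mod 2 = 1, so catch hand = R

Answer: L 7 R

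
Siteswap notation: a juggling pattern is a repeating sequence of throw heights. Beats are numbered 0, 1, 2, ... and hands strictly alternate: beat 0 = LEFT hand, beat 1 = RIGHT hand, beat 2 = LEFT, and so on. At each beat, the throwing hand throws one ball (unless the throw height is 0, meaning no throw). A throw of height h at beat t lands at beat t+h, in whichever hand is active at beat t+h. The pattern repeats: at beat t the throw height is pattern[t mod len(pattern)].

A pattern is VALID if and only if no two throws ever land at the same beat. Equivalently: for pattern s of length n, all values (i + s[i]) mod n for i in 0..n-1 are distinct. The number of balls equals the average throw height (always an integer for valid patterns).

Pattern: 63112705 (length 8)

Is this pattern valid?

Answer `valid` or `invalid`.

i=0: (i + s[i]) mod n = (0 + 6) mod 8 = 6
i=1: (i + s[i]) mod n = (1 + 3) mod 8 = 4
i=2: (i + s[i]) mod n = (2 + 1) mod 8 = 3
i=3: (i + s[i]) mod n = (3 + 1) mod 8 = 4
i=4: (i + s[i]) mod n = (4 + 2) mod 8 = 6
i=5: (i + s[i]) mod n = (5 + 7) mod 8 = 4
i=6: (i + s[i]) mod n = (6 + 0) mod 8 = 6
i=7: (i + s[i]) mod n = (7 + 5) mod 8 = 4
Residues: [6, 4, 3, 4, 6, 4, 6, 4], distinct: False

Answer: invalid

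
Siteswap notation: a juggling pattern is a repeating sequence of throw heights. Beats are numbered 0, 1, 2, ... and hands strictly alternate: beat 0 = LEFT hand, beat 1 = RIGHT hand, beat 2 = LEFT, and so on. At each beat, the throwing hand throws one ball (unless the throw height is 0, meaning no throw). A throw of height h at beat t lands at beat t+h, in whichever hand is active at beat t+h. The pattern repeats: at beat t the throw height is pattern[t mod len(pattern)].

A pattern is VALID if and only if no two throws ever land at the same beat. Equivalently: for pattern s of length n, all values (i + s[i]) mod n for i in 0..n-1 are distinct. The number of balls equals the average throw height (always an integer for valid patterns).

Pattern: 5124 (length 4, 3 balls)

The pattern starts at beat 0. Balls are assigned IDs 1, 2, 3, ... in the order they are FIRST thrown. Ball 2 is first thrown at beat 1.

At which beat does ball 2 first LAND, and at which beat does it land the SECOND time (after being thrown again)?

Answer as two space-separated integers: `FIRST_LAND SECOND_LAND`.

Answer: 2 4

Derivation:
Beat 0 (L): throw ball1 h=5 -> lands@5:R; in-air after throw: [b1@5:R]
Beat 1 (R): throw ball2 h=1 -> lands@2:L; in-air after throw: [b2@2:L b1@5:R]
Beat 2 (L): throw ball2 h=2 -> lands@4:L; in-air after throw: [b2@4:L b1@5:R]
Beat 3 (R): throw ball3 h=4 -> lands@7:R; in-air after throw: [b2@4:L b1@5:R b3@7:R]
Beat 4 (L): throw ball2 h=5 -> lands@9:R; in-air after throw: [b1@5:R b3@7:R b2@9:R]
Ball 2: thrown@1 h=1 -> first land @2; rethrown@2 h=2 -> second land @4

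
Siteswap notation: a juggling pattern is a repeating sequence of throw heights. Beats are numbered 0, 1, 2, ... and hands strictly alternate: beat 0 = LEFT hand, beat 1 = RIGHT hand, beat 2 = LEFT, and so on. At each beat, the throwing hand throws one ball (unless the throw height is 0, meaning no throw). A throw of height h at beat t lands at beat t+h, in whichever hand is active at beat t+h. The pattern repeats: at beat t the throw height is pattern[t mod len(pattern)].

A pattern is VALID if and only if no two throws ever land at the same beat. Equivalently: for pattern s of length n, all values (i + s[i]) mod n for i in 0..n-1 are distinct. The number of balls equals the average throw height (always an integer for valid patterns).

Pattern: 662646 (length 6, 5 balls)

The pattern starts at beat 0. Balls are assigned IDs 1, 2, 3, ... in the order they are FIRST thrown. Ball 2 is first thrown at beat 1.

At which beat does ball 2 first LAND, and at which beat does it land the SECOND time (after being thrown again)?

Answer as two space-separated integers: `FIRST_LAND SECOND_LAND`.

Beat 0 (L): throw ball1 h=6 -> lands@6:L; in-air after throw: [b1@6:L]
Beat 1 (R): throw ball2 h=6 -> lands@7:R; in-air after throw: [b1@6:L b2@7:R]
Beat 2 (L): throw ball3 h=2 -> lands@4:L; in-air after throw: [b3@4:L b1@6:L b2@7:R]
Beat 3 (R): throw ball4 h=6 -> lands@9:R; in-air after throw: [b3@4:L b1@6:L b2@7:R b4@9:R]
Beat 4 (L): throw ball3 h=4 -> lands@8:L; in-air after throw: [b1@6:L b2@7:R b3@8:L b4@9:R]
Beat 5 (R): throw ball5 h=6 -> lands@11:R; in-air after throw: [b1@6:L b2@7:R b3@8:L b4@9:R b5@11:R]
Beat 6 (L): throw ball1 h=6 -> lands@12:L; in-air after throw: [b2@7:R b3@8:L b4@9:R b5@11:R b1@12:L]
Beat 7 (R): throw ball2 h=6 -> lands@13:R; in-air after throw: [b3@8:L b4@9:R b5@11:R b1@12:L b2@13:R]
Beat 8 (L): throw ball3 h=2 -> lands@10:L; in-air after throw: [b4@9:R b3@10:L b5@11:R b1@12:L b2@13:R]
Beat 9 (R): throw ball4 h=6 -> lands@15:R; in-air after throw: [b3@10:L b5@11:R b1@12:L b2@13:R b4@15:R]
Beat 10 (L): throw ball3 h=4 -> lands@14:L; in-air after throw: [b5@11:R b1@12:L b2@13:R b3@14:L b4@15:R]
Beat 11 (R): throw ball5 h=6 -> lands@17:R; in-air after throw: [b1@12:L b2@13:R b3@14:L b4@15:R b5@17:R]
Beat 12 (L): throw ball1 h=6 -> lands@18:L; in-air after throw: [b2@13:R b3@14:L b4@15:R b5@17:R b1@18:L]
Beat 13 (R): throw ball2 h=6 -> lands@19:R; in-air after throw: [b3@14:L b4@15:R b5@17:R b1@18:L b2@19:R]
Ball 2: thrown@1 h=6 -> first land @7; rethrown@7 h=6 -> second land @13

Answer: 7 13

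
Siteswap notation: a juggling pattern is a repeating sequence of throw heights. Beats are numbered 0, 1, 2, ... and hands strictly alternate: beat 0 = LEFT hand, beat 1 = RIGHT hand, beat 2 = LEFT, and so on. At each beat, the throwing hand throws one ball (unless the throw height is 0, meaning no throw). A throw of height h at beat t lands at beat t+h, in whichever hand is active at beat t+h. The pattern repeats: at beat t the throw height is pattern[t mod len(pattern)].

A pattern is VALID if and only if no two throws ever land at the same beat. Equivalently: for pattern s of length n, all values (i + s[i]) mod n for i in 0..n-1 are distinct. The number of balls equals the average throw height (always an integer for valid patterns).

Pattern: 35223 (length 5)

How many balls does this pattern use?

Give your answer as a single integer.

Answer: 3

Derivation:
Pattern = [3, 5, 2, 2, 3], length n = 5
  position 0: throw height = 3, running sum = 3
  position 1: throw height = 5, running sum = 8
  position 2: throw height = 2, running sum = 10
  position 3: throw height = 2, running sum = 12
  position 4: throw height = 3, running sum = 15
Total sum = 15; balls = sum / n = 15 / 5 = 3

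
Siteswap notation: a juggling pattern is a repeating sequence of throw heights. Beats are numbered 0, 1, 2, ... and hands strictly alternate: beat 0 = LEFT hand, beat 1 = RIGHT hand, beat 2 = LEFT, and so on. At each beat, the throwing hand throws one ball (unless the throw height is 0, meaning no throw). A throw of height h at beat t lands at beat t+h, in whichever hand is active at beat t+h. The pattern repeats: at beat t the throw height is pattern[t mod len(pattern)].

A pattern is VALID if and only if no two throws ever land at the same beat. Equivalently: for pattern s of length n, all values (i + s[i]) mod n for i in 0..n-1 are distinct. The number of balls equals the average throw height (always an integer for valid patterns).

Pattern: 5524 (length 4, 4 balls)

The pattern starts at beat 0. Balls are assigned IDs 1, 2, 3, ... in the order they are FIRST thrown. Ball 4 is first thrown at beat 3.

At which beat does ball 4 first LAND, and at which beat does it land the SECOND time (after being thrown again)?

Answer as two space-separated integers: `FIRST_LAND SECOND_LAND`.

Answer: 7 11

Derivation:
Beat 0 (L): throw ball1 h=5 -> lands@5:R; in-air after throw: [b1@5:R]
Beat 1 (R): throw ball2 h=5 -> lands@6:L; in-air after throw: [b1@5:R b2@6:L]
Beat 2 (L): throw ball3 h=2 -> lands@4:L; in-air after throw: [b3@4:L b1@5:R b2@6:L]
Beat 3 (R): throw ball4 h=4 -> lands@7:R; in-air after throw: [b3@4:L b1@5:R b2@6:L b4@7:R]
Beat 4 (L): throw ball3 h=5 -> lands@9:R; in-air after throw: [b1@5:R b2@6:L b4@7:R b3@9:R]
Beat 5 (R): throw ball1 h=5 -> lands@10:L; in-air after throw: [b2@6:L b4@7:R b3@9:R b1@10:L]
Beat 6 (L): throw ball2 h=2 -> lands@8:L; in-air after throw: [b4@7:R b2@8:L b3@9:R b1@10:L]
Beat 7 (R): throw ball4 h=4 -> lands@11:R; in-air after throw: [b2@8:L b3@9:R b1@10:L b4@11:R]
Beat 8 (L): throw ball2 h=5 -> lands@13:R; in-air after throw: [b3@9:R b1@10:L b4@11:R b2@13:R]
Beat 9 (R): throw ball3 h=5 -> lands@14:L; in-air after throw: [b1@10:L b4@11:R b2@13:R b3@14:L]
Beat 10 (L): throw ball1 h=2 -> lands@12:L; in-air after throw: [b4@11:R b1@12:L b2@13:R b3@14:L]
Beat 11 (R): throw ball4 h=4 -> lands@15:R; in-air after throw: [b1@12:L b2@13:R b3@14:L b4@15:R]
Ball 4: thrown@3 h=4 -> first land @7; rethrown@7 h=4 -> second land @11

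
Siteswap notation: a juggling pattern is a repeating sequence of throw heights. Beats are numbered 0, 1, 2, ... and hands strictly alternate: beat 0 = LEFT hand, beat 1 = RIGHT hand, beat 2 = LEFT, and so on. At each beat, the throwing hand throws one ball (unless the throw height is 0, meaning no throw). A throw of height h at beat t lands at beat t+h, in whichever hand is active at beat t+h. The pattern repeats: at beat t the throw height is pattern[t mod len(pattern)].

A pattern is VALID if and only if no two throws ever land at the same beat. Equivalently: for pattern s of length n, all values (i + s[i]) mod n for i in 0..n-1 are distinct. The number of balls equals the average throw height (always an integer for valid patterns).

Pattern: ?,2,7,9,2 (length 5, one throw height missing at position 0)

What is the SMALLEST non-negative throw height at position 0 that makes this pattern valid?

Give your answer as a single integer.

i=0: s[i]=? (unknown)
i=1: (1 + 2) mod 5 = 3
i=2: (2 + 7) mod 5 = 4
i=3: (3 + 9) mod 5 = 2
i=4: (4 + 2) mod 5 = 1
Known residues: [1, 2, 3, 4]; need a permutation of 0..4, so missing residue r = 0
Need (0 + s) mod 5 = 0; smallest s = (0 - 0) mod 5 = 0

Answer: 0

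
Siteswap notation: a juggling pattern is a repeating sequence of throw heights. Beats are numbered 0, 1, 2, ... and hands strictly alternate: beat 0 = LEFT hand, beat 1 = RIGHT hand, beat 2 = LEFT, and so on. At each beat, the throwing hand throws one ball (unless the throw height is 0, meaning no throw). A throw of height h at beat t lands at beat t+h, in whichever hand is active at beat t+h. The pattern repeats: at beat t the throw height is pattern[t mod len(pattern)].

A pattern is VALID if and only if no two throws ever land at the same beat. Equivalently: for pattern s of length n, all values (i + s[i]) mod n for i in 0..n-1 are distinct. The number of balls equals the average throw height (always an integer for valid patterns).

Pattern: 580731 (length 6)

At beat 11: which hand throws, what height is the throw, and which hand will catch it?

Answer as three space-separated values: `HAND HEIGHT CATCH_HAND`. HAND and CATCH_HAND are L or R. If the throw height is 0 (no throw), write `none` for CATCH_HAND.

Answer: R 1 L

Derivation:
Beat 11: 11 mod 2 = 1, so hand = R
Throw height = pattern[11 mod 6] = pattern[5] = 1
Lands at beat 11+1=12, 12 mod 2 = 0, so catch hand = L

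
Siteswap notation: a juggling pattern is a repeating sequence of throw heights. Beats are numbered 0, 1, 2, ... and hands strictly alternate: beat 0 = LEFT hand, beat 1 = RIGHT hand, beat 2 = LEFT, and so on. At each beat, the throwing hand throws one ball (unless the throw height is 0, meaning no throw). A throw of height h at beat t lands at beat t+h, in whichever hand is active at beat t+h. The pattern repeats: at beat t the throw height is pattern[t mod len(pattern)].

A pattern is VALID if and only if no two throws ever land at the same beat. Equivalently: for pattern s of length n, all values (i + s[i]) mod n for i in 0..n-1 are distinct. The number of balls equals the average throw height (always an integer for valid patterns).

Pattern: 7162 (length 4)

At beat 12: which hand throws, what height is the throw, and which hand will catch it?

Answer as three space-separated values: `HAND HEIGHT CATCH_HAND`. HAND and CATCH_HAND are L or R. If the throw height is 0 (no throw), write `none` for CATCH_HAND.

Answer: L 7 R

Derivation:
Beat 12: 12 mod 2 = 0, so hand = L
Throw height = pattern[12 mod 4] = pattern[0] = 7
Lands at beat 12+7=19, 19 mod 2 = 1, so catch hand = R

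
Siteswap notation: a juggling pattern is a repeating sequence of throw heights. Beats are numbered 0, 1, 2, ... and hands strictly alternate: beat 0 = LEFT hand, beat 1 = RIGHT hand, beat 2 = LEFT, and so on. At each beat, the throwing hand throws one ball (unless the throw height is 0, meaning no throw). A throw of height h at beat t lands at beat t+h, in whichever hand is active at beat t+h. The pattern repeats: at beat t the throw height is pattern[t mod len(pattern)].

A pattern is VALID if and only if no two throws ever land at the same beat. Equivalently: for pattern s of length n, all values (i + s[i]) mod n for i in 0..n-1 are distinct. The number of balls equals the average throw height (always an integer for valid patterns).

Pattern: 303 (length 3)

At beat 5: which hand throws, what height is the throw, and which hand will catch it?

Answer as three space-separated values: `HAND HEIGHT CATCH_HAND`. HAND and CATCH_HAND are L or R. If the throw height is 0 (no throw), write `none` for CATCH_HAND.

Beat 5: 5 mod 2 = 1, so hand = R
Throw height = pattern[5 mod 3] = pattern[2] = 3
Lands at beat 5+3=8, 8 mod 2 = 0, so catch hand = L

Answer: R 3 L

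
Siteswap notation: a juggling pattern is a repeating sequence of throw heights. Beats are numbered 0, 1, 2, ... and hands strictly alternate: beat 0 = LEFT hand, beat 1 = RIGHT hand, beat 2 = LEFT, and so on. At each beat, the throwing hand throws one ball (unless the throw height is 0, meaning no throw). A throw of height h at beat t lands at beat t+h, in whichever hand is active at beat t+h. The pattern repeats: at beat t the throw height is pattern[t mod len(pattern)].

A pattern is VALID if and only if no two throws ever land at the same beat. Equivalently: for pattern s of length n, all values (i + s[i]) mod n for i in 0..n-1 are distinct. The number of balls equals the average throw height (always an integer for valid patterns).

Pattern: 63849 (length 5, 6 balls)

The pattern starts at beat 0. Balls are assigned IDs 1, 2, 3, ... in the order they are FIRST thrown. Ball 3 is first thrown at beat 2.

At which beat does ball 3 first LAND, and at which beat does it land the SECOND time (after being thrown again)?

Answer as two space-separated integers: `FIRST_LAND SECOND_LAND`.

Answer: 10 16

Derivation:
Beat 0 (L): throw ball1 h=6 -> lands@6:L; in-air after throw: [b1@6:L]
Beat 1 (R): throw ball2 h=3 -> lands@4:L; in-air after throw: [b2@4:L b1@6:L]
Beat 2 (L): throw ball3 h=8 -> lands@10:L; in-air after throw: [b2@4:L b1@6:L b3@10:L]
Beat 3 (R): throw ball4 h=4 -> lands@7:R; in-air after throw: [b2@4:L b1@6:L b4@7:R b3@10:L]
Beat 4 (L): throw ball2 h=9 -> lands@13:R; in-air after throw: [b1@6:L b4@7:R b3@10:L b2@13:R]
Beat 5 (R): throw ball5 h=6 -> lands@11:R; in-air after throw: [b1@6:L b4@7:R b3@10:L b5@11:R b2@13:R]
Beat 6 (L): throw ball1 h=3 -> lands@9:R; in-air after throw: [b4@7:R b1@9:R b3@10:L b5@11:R b2@13:R]
Beat 7 (R): throw ball4 h=8 -> lands@15:R; in-air after throw: [b1@9:R b3@10:L b5@11:R b2@13:R b4@15:R]
Beat 8 (L): throw ball6 h=4 -> lands@12:L; in-air after throw: [b1@9:R b3@10:L b5@11:R b6@12:L b2@13:R b4@15:R]
Beat 9 (R): throw ball1 h=9 -> lands@18:L; in-air after throw: [b3@10:L b5@11:R b6@12:L b2@13:R b4@15:R b1@18:L]
Beat 10 (L): throw ball3 h=6 -> lands@16:L; in-air after throw: [b5@11:R b6@12:L b2@13:R b4@15:R b3@16:L b1@18:L]
Beat 11 (R): throw ball5 h=3 -> lands@14:L; in-air after throw: [b6@12:L b2@13:R b5@14:L b4@15:R b3@16:L b1@18:L]
Beat 12 (L): throw ball6 h=8 -> lands@20:L; in-air after throw: [b2@13:R b5@14:L b4@15:R b3@16:L b1@18:L b6@20:L]
Beat 13 (R): throw ball2 h=4 -> lands@17:R; in-air after throw: [b5@14:L b4@15:R b3@16:L b2@17:R b1@18:L b6@20:L]
Beat 14 (L): throw ball5 h=9 -> lands@23:R; in-air after throw: [b4@15:R b3@16:L b2@17:R b1@18:L b6@20:L b5@23:R]
Beat 15 (R): throw ball4 h=6 -> lands@21:R; in-air after throw: [b3@16:L b2@17:R b1@18:L b6@20:L b4@21:R b5@23:R]
Beat 16 (L): throw ball3 h=3 -> lands@19:R; in-air after throw: [b2@17:R b1@18:L b3@19:R b6@20:L b4@21:R b5@23:R]
Ball 3: thrown@2 h=8 -> first land @10; rethrown@10 h=6 -> second land @16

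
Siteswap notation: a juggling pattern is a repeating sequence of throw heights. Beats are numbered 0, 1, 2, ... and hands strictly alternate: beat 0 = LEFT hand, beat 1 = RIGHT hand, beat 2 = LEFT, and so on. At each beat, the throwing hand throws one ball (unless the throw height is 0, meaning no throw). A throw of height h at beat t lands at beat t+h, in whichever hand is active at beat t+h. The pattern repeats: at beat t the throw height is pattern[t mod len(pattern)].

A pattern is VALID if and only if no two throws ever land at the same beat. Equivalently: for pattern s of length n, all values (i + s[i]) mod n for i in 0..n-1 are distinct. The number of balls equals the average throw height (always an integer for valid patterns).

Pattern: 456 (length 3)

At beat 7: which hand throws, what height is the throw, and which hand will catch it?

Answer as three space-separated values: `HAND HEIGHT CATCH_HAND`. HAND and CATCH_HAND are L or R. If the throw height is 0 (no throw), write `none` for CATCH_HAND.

Answer: R 5 L

Derivation:
Beat 7: 7 mod 2 = 1, so hand = R
Throw height = pattern[7 mod 3] = pattern[1] = 5
Lands at beat 7+5=12, 12 mod 2 = 0, so catch hand = L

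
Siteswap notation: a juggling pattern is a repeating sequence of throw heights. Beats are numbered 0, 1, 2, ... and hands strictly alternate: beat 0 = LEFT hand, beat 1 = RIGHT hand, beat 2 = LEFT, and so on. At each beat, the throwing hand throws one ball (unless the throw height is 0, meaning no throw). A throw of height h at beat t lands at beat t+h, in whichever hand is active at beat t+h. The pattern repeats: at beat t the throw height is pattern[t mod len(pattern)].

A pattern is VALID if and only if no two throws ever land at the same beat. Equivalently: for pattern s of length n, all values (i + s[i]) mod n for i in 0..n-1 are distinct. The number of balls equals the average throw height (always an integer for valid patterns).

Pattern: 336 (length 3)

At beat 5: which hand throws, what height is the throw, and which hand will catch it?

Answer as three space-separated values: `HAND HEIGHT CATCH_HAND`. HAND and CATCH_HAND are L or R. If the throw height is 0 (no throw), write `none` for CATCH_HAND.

Answer: R 6 R

Derivation:
Beat 5: 5 mod 2 = 1, so hand = R
Throw height = pattern[5 mod 3] = pattern[2] = 6
Lands at beat 5+6=11, 11 mod 2 = 1, so catch hand = R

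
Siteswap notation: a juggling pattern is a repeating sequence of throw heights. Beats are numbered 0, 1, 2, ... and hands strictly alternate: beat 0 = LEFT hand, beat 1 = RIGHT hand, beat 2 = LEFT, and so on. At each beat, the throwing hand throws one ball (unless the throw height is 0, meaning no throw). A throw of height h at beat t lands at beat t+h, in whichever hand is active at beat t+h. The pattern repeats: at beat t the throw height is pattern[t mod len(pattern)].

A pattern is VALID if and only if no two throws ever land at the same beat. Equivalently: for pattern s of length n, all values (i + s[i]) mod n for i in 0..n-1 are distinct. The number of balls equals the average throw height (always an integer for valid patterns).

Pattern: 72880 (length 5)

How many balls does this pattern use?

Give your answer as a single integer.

Pattern = [7, 2, 8, 8, 0], length n = 5
  position 0: throw height = 7, running sum = 7
  position 1: throw height = 2, running sum = 9
  position 2: throw height = 8, running sum = 17
  position 3: throw height = 8, running sum = 25
  position 4: throw height = 0, running sum = 25
Total sum = 25; balls = sum / n = 25 / 5 = 5

Answer: 5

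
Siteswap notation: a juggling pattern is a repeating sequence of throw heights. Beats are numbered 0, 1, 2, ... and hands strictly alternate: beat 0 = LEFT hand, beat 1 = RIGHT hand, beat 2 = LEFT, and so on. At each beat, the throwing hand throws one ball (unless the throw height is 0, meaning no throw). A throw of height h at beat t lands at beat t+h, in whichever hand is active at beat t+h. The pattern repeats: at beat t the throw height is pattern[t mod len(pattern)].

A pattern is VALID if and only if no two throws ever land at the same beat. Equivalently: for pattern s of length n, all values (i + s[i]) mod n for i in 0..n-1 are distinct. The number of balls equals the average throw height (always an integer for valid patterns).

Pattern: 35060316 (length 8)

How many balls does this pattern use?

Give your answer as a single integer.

Answer: 3

Derivation:
Pattern = [3, 5, 0, 6, 0, 3, 1, 6], length n = 8
  position 0: throw height = 3, running sum = 3
  position 1: throw height = 5, running sum = 8
  position 2: throw height = 0, running sum = 8
  position 3: throw height = 6, running sum = 14
  position 4: throw height = 0, running sum = 14
  position 5: throw height = 3, running sum = 17
  position 6: throw height = 1, running sum = 18
  position 7: throw height = 6, running sum = 24
Total sum = 24; balls = sum / n = 24 / 8 = 3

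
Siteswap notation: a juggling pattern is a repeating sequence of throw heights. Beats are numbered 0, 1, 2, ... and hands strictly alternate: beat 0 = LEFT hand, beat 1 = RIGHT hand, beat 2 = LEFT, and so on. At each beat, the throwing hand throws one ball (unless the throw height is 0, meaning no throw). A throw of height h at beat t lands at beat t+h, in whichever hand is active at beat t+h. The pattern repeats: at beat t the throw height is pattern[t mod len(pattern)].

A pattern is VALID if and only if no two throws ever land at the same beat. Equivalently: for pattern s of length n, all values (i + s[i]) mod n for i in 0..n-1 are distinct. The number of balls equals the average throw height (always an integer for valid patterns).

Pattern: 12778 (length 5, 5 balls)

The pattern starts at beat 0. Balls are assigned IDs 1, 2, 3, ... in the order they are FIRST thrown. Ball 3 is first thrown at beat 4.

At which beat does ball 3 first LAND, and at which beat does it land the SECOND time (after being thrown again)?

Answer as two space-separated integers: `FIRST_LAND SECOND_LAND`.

Beat 0 (L): throw ball1 h=1 -> lands@1:R; in-air after throw: [b1@1:R]
Beat 1 (R): throw ball1 h=2 -> lands@3:R; in-air after throw: [b1@3:R]
Beat 2 (L): throw ball2 h=7 -> lands@9:R; in-air after throw: [b1@3:R b2@9:R]
Beat 3 (R): throw ball1 h=7 -> lands@10:L; in-air after throw: [b2@9:R b1@10:L]
Beat 4 (L): throw ball3 h=8 -> lands@12:L; in-air after throw: [b2@9:R b1@10:L b3@12:L]
Beat 5 (R): throw ball4 h=1 -> lands@6:L; in-air after throw: [b4@6:L b2@9:R b1@10:L b3@12:L]
Beat 6 (L): throw ball4 h=2 -> lands@8:L; in-air after throw: [b4@8:L b2@9:R b1@10:L b3@12:L]
Beat 7 (R): throw ball5 h=7 -> lands@14:L; in-air after throw: [b4@8:L b2@9:R b1@10:L b3@12:L b5@14:L]
Beat 8 (L): throw ball4 h=7 -> lands@15:R; in-air after throw: [b2@9:R b1@10:L b3@12:L b5@14:L b4@15:R]
Beat 9 (R): throw ball2 h=8 -> lands@17:R; in-air after throw: [b1@10:L b3@12:L b5@14:L b4@15:R b2@17:R]
Beat 10 (L): throw ball1 h=1 -> lands@11:R; in-air after throw: [b1@11:R b3@12:L b5@14:L b4@15:R b2@17:R]
Beat 11 (R): throw ball1 h=2 -> lands@13:R; in-air after throw: [b3@12:L b1@13:R b5@14:L b4@15:R b2@17:R]
Beat 12 (L): throw ball3 h=7 -> lands@19:R; in-air after throw: [b1@13:R b5@14:L b4@15:R b2@17:R b3@19:R]
Beat 13 (R): throw ball1 h=7 -> lands@20:L; in-air after throw: [b5@14:L b4@15:R b2@17:R b3@19:R b1@20:L]
Ball 3: thrown@4 h=8 -> first land @12; rethrown@12 h=7 -> second land @19

Answer: 12 19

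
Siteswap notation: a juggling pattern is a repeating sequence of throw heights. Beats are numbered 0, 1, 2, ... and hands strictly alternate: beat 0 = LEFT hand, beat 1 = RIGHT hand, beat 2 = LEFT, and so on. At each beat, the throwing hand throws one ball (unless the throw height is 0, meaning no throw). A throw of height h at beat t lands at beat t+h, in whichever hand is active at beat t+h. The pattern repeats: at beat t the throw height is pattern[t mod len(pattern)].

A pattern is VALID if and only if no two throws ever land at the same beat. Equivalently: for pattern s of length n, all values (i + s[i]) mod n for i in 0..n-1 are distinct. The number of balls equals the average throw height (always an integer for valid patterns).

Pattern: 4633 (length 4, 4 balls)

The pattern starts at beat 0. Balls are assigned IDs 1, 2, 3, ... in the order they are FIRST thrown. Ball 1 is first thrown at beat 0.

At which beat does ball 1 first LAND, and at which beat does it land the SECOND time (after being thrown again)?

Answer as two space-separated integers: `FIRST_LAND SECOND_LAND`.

Answer: 4 8

Derivation:
Beat 0 (L): throw ball1 h=4 -> lands@4:L; in-air after throw: [b1@4:L]
Beat 1 (R): throw ball2 h=6 -> lands@7:R; in-air after throw: [b1@4:L b2@7:R]
Beat 2 (L): throw ball3 h=3 -> lands@5:R; in-air after throw: [b1@4:L b3@5:R b2@7:R]
Beat 3 (R): throw ball4 h=3 -> lands@6:L; in-air after throw: [b1@4:L b3@5:R b4@6:L b2@7:R]
Beat 4 (L): throw ball1 h=4 -> lands@8:L; in-air after throw: [b3@5:R b4@6:L b2@7:R b1@8:L]
Beat 5 (R): throw ball3 h=6 -> lands@11:R; in-air after throw: [b4@6:L b2@7:R b1@8:L b3@11:R]
Beat 6 (L): throw ball4 h=3 -> lands@9:R; in-air after throw: [b2@7:R b1@8:L b4@9:R b3@11:R]
Beat 7 (R): throw ball2 h=3 -> lands@10:L; in-air after throw: [b1@8:L b4@9:R b2@10:L b3@11:R]
Beat 8 (L): throw ball1 h=4 -> lands@12:L; in-air after throw: [b4@9:R b2@10:L b3@11:R b1@12:L]
Ball 1: thrown@0 h=4 -> first land @4; rethrown@4 h=4 -> second land @8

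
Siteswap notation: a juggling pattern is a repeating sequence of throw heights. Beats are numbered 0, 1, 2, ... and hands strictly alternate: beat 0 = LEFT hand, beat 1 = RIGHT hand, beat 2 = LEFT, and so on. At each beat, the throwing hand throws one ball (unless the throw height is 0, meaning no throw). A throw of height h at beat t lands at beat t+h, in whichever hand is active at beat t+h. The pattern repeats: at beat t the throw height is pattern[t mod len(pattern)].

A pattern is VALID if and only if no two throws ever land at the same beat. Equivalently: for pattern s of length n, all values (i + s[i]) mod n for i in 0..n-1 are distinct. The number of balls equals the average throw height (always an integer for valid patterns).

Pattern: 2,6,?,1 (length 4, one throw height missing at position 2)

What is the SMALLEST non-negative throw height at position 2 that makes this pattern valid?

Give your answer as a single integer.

Answer: 3

Derivation:
i=0: (0 + 2) mod 4 = 2
i=1: (1 + 6) mod 4 = 3
i=2: s[i]=? (unknown)
i=3: (3 + 1) mod 4 = 0
Known residues: [0, 2, 3]; need a permutation of 0..3, so missing residue r = 1
Need (2 + s) mod 4 = 1; smallest s = (1 - 2) mod 4 = 3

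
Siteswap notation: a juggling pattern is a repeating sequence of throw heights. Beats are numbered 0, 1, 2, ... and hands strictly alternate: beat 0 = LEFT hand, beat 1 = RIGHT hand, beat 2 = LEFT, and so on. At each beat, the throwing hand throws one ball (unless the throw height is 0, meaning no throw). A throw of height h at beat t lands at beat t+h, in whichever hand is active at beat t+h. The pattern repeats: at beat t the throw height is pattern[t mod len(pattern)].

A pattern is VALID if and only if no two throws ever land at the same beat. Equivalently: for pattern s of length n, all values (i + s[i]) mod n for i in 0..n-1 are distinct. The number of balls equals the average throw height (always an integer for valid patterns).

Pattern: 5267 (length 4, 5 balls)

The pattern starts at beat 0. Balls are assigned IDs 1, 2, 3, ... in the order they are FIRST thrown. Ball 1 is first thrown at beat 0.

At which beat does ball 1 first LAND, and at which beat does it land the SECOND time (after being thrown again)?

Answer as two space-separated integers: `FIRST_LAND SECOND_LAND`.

Answer: 5 7

Derivation:
Beat 0 (L): throw ball1 h=5 -> lands@5:R; in-air after throw: [b1@5:R]
Beat 1 (R): throw ball2 h=2 -> lands@3:R; in-air after throw: [b2@3:R b1@5:R]
Beat 2 (L): throw ball3 h=6 -> lands@8:L; in-air after throw: [b2@3:R b1@5:R b3@8:L]
Beat 3 (R): throw ball2 h=7 -> lands@10:L; in-air after throw: [b1@5:R b3@8:L b2@10:L]
Beat 4 (L): throw ball4 h=5 -> lands@9:R; in-air after throw: [b1@5:R b3@8:L b4@9:R b2@10:L]
Beat 5 (R): throw ball1 h=2 -> lands@7:R; in-air after throw: [b1@7:R b3@8:L b4@9:R b2@10:L]
Beat 6 (L): throw ball5 h=6 -> lands@12:L; in-air after throw: [b1@7:R b3@8:L b4@9:R b2@10:L b5@12:L]
Beat 7 (R): throw ball1 h=7 -> lands@14:L; in-air after throw: [b3@8:L b4@9:R b2@10:L b5@12:L b1@14:L]
Ball 1: thrown@0 h=5 -> first land @5; rethrown@5 h=2 -> second land @7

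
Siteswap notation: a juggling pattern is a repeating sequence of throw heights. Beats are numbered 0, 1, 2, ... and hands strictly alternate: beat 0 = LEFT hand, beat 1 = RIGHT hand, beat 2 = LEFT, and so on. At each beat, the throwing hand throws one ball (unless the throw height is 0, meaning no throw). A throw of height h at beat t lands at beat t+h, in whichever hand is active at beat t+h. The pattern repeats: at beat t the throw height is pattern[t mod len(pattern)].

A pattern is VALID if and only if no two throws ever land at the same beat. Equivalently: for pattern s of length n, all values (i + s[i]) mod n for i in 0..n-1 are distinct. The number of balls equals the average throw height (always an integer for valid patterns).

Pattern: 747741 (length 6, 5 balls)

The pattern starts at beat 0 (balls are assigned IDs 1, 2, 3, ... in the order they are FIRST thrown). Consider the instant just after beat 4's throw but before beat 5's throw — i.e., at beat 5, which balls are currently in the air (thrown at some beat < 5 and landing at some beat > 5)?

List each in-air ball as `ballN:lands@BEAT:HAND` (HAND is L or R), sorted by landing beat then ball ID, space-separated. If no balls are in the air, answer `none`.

Answer: ball1:lands@7:R ball5:lands@8:L ball3:lands@9:R ball4:lands@10:L

Derivation:
Beat 0 (L): throw ball1 h=7 -> lands@7:R; in-air after throw: [b1@7:R]
Beat 1 (R): throw ball2 h=4 -> lands@5:R; in-air after throw: [b2@5:R b1@7:R]
Beat 2 (L): throw ball3 h=7 -> lands@9:R; in-air after throw: [b2@5:R b1@7:R b3@9:R]
Beat 3 (R): throw ball4 h=7 -> lands@10:L; in-air after throw: [b2@5:R b1@7:R b3@9:R b4@10:L]
Beat 4 (L): throw ball5 h=4 -> lands@8:L; in-air after throw: [b2@5:R b1@7:R b5@8:L b3@9:R b4@10:L]
Beat 5 (R): throw ball2 h=1 -> lands@6:L; in-air after throw: [b2@6:L b1@7:R b5@8:L b3@9:R b4@10:L]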